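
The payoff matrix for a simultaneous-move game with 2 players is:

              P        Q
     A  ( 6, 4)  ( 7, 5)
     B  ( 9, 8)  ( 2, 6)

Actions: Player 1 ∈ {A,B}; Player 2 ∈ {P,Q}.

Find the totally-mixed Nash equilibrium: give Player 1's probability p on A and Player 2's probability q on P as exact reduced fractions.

P1 indiff ⇒ q·6+(1-q)·7 = q·9+(1-q)·2 ⇒ q(-3) = (1-q)(-5) ⇒ q = 5/8
P2 indiff ⇒ p·4+(1-p)·8 = p·5+(1-p)·6 ⇒ p(-1) = (1-p)(-2) ⇒ p = 2/3

p=2/3, q=5/8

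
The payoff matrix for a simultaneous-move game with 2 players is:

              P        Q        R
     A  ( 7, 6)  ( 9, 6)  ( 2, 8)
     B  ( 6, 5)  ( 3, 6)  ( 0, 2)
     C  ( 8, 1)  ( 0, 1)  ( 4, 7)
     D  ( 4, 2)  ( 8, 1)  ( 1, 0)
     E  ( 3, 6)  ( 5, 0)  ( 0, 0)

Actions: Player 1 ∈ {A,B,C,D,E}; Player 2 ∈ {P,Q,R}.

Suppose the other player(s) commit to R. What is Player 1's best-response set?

u_1(A vs R) = 2
u_1(B vs R) = 0
u_1(C vs R) = 4
u_1(D vs R) = 1
u_1(E vs R) = 0
max payoff 4 at {C}

argmax u_1 = {C}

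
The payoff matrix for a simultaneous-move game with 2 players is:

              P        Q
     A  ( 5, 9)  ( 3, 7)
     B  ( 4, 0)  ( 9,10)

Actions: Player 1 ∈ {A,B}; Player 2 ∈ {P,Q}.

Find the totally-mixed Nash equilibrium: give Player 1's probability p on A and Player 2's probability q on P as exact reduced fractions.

P1 indiff ⇒ q·5+(1-q)·3 = q·4+(1-q)·9 ⇒ q(1) = (1-q)(6) ⇒ q = 6/7
P2 indiff ⇒ p·9+(1-p)·0 = p·7+(1-p)·10 ⇒ p(2) = (1-p)(10) ⇒ p = 5/6

P1 mixes 5/6 on A; P2 mixes 6/7 on P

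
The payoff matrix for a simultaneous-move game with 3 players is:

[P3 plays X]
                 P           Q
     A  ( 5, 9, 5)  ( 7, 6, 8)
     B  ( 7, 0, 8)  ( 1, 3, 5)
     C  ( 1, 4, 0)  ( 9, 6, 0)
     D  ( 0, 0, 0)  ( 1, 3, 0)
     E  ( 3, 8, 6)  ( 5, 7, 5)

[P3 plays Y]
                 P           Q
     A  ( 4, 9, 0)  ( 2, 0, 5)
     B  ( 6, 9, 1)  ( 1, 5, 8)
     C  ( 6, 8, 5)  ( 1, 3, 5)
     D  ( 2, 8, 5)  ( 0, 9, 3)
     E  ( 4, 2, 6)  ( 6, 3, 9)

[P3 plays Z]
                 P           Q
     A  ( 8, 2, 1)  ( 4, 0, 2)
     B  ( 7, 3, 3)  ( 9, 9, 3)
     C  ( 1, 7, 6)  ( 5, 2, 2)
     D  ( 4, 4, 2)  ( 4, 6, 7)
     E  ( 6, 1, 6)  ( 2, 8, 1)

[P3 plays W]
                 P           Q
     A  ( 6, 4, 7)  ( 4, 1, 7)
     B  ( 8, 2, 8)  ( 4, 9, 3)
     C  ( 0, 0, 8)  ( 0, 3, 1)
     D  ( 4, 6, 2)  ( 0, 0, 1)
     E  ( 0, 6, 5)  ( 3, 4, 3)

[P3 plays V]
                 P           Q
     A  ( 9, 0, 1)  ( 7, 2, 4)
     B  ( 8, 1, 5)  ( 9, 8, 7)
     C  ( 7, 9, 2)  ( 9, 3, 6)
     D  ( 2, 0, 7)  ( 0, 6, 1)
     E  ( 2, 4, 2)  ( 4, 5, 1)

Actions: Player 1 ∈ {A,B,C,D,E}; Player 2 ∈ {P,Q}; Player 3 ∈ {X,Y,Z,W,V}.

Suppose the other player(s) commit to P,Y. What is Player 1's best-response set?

u_1(A vs P,Y) = 4
u_1(B vs P,Y) = 6
u_1(C vs P,Y) = 6
u_1(D vs P,Y) = 2
u_1(E vs P,Y) = 4
max payoff 6 at {B,C}

BR_1 = {B,C}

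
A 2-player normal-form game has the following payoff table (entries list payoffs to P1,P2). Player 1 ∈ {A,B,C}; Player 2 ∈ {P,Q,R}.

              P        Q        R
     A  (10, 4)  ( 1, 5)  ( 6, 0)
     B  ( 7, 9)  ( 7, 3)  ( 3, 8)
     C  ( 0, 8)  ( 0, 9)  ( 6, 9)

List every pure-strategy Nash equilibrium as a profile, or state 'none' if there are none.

(A,P): not NE [P2→Q gives 5>4]
(A,Q): not NE [P1→B gives 7>1]
(A,R): not NE [P2→Q gives 5>0]
(B,P): not NE [P1→A gives 10>7]
(B,Q): not NE [P2→P gives 9>3]
(B,R): not NE [P1→C gives 6>3; P2→P gives 9>8]
(C,P): not NE [P1→A gives 10>0; P2→R gives 9>8]
(C,Q): not NE [P1→B gives 7>0]
(C,R): NE

Nash profiles: (C,R)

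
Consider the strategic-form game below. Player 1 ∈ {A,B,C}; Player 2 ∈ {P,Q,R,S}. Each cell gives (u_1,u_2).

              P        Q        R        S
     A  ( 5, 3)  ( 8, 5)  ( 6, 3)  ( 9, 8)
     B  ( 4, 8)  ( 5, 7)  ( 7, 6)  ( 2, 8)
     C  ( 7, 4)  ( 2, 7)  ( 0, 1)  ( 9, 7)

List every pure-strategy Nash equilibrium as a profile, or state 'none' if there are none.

(A,P): not NE [P1→C gives 7>5; P2→S gives 8>3]
(A,Q): not NE [P2→S gives 8>5]
(A,R): not NE [P1→B gives 7>6; P2→S gives 8>3]
(A,S): NE
(B,P): not NE [P1→C gives 7>4]
(B,Q): not NE [P1→A gives 8>5; P2→S gives 8>7]
(B,R): not NE [P2→S gives 8>6]
(B,S): not NE [P1→C gives 9>2]
(C,P): not NE [P2→S gives 7>4]
(C,Q): not NE [P1→A gives 8>2]
(C,R): not NE [P1→B gives 7>0; P2→S gives 7>1]
(C,S): NE

NE set: (A,S), (C,S)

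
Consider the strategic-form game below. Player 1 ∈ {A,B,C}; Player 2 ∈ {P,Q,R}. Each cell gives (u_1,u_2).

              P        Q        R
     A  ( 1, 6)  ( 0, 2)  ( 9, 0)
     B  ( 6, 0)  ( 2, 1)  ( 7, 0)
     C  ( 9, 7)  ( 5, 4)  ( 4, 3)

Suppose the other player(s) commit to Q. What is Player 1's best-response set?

P1 best: {C}

u_1(A vs Q) = 0
u_1(B vs Q) = 2
u_1(C vs Q) = 5
max payoff 5 at {C}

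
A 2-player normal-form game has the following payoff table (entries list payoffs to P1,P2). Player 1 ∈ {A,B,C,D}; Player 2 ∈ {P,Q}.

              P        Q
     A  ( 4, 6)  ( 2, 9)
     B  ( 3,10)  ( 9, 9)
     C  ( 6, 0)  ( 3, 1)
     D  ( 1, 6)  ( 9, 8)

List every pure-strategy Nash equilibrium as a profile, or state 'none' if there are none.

(A,P): not NE [P1→C gives 6>4; P2→Q gives 9>6]
(A,Q): not NE [P1→D gives 9>2]
(B,P): not NE [P1→C gives 6>3]
(B,Q): not NE [P2→P gives 10>9]
(C,P): not NE [P2→Q gives 1>0]
(C,Q): not NE [P1→D gives 9>3]
(D,P): not NE [P1→C gives 6>1; P2→Q gives 8>6]
(D,Q): NE

PSNE = {(D,Q)}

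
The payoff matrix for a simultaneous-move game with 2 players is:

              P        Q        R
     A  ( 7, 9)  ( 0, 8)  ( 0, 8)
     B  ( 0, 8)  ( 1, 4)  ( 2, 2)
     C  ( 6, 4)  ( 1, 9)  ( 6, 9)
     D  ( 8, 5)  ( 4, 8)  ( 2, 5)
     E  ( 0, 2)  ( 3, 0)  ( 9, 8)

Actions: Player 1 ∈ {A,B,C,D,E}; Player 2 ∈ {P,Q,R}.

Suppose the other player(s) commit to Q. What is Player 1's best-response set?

BR_1 = {D}

u_1(A vs Q) = 0
u_1(B vs Q) = 1
u_1(C vs Q) = 1
u_1(D vs Q) = 4
u_1(E vs Q) = 3
max payoff 4 at {D}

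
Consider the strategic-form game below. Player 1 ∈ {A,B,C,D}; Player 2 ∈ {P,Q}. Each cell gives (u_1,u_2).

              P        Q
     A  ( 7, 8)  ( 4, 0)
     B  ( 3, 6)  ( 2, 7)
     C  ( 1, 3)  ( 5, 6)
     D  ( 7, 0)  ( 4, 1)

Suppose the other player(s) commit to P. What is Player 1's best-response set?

u_1(A vs P) = 7
u_1(B vs P) = 3
u_1(C vs P) = 1
u_1(D vs P) = 7
max payoff 7 at {A,D}

BR_1 = {A,D}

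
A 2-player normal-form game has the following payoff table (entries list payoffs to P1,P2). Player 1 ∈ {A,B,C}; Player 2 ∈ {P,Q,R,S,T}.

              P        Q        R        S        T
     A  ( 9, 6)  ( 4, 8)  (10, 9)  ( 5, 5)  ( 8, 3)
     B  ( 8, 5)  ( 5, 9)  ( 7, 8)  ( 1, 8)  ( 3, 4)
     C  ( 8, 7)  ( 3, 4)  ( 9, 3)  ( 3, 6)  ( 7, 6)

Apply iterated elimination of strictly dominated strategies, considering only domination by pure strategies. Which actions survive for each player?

Survivors P1:{A,B} P2:{Q,R}

P1 drop C (A beats it: P:9>8 Q:4>3 R:10>9 S:5>3 T:8>7)
P2 drop P (Q beats it: A:8>6 B:9>5)
P2 drop S (Q beats it: A:8>5 B:9>8)
P2 drop T (Q beats it: A:8>3 B:9>4)
P1→{A,B} P2→{Q,R}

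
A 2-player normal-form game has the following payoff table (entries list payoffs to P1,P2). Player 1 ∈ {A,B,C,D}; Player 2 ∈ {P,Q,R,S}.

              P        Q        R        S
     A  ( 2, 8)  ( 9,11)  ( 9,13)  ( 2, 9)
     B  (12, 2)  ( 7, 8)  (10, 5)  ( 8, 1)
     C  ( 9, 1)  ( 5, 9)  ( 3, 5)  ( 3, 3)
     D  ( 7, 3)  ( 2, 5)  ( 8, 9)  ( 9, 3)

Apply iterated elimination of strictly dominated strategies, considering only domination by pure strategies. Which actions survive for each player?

Remaining: P1:{A,B} P2:{Q,R}

P1 drop C (B beats it: P:12>9 Q:7>5 R:10>3 S:8>3)
P2 drop P (Q beats it: A:11>8 B:8>2 D:5>3)
P2 drop S (Q beats it: A:11>9 B:8>1 D:5>3)
P1 drop D (A beats it: Q:9>2 R:9>8)
P1→{A,B} P2→{Q,R}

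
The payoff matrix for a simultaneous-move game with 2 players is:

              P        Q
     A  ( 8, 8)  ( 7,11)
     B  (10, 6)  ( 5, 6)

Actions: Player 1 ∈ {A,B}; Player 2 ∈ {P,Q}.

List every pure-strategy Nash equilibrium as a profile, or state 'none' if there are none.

(A,P): not NE [P1→B gives 10>8; P2→Q gives 11>8]
(A,Q): NE
(B,P): NE
(B,Q): not NE [P1→A gives 7>5]

NE set: (A,Q), (B,P)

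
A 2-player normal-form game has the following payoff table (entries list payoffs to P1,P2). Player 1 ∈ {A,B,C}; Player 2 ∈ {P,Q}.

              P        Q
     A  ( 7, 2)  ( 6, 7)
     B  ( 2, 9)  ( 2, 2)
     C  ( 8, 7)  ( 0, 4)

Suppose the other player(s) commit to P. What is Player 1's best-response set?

u_1(A vs P) = 7
u_1(B vs P) = 2
u_1(C vs P) = 8
max payoff 8 at {C}

BR_1 = {C}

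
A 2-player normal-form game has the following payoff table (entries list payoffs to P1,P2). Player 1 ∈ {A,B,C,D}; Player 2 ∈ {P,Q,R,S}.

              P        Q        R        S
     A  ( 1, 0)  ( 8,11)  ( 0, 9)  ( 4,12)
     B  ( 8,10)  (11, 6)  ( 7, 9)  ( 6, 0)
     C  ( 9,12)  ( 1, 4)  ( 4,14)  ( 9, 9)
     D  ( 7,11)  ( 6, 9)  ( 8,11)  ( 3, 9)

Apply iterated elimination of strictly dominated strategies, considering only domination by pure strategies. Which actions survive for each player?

P1 drop A (B beats it: P:8>1 Q:11>8 R:7>0 S:6>4)
P2 drop Q (P beats it: B:10>6 C:12>4 D:11>9)
P2 drop S (P beats it: B:10>0 C:12>9 D:11>9)
P1→{B,C,D} P2→{P,R}

Remaining: P1:{B,C,D} P2:{P,R}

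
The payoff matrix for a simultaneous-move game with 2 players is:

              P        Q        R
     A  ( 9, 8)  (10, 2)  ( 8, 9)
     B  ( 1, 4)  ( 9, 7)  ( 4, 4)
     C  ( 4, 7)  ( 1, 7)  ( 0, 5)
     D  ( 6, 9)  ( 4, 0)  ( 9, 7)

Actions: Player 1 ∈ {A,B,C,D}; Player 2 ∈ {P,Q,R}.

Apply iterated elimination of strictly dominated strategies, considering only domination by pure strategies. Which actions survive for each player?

Remaining: P1:{A,D} P2:{P,R}

P1 drop B (A beats it: P:9>1 Q:10>9 R:8>4)
P1 drop C (A beats it: P:9>4 Q:10>1 R:8>0)
P2 drop Q (P beats it: A:8>2 D:9>0)
P1→{A,D} P2→{P,R}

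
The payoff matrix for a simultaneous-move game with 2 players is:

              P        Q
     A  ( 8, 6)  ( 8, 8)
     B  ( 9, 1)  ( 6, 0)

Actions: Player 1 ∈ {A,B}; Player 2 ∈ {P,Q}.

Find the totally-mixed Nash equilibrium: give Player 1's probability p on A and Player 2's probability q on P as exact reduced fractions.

P1 indiff ⇒ q·8+(1-q)·8 = q·9+(1-q)·6 ⇒ q(-1) = (1-q)(-2) ⇒ q = 2/3
P2 indiff ⇒ p·6+(1-p)·1 = p·8+(1-p)·0 ⇒ p(-2) = (1-p)(-1) ⇒ p = 1/3

(p,q) = (1/3, 2/3)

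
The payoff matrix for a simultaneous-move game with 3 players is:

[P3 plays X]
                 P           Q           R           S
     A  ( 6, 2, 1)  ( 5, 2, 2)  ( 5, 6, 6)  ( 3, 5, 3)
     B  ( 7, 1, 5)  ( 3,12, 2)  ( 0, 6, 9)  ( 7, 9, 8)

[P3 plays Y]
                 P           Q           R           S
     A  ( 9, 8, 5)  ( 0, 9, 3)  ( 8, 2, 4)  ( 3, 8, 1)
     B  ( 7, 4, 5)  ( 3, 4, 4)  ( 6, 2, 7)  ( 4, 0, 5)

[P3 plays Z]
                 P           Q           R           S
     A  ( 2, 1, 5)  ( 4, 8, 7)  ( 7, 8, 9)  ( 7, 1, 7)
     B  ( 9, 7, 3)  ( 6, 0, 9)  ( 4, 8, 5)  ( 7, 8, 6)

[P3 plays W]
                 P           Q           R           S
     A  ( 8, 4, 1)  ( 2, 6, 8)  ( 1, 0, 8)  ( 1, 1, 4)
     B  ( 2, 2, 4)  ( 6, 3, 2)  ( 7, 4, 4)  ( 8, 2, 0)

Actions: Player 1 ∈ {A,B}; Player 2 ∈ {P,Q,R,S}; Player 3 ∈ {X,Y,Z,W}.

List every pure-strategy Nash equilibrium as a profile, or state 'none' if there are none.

(A,P,X): not NE [P1→B gives 7>6; P2→R gives 6>2; P3→Z gives 5>1]
(A,P,Y): not NE [P2→Q gives 9>8]
(A,P,Z): not NE [P1→B gives 9>2; P2→R gives 8>1]
(A,P,W): not NE [P2→Q gives 6>4; P3→Z gives 5>1]
(A,Q,X): not NE [P2→R gives 6>2; P3→W gives 8>2]
(A,Q,Y): not NE [P1→B gives 3>0; P3→W gives 8>3]
(A,Q,Z): not NE [P1→B gives 6>4; P3→W gives 8>7]
(A,Q,W): not NE [P1→B gives 6>2]
(A,R,X): not NE [P3→Z gives 9>6]
(A,R,Y): not NE [P2→Q gives 9>2; P3→Z gives 9>4]
(A,R,Z): NE
(A,R,W): not NE [P1→B gives 7>1; P2→Q gives 6>0; P3→Z gives 9>8]
(A,S,X): not NE [P1→B gives 7>3; P2→R gives 6>5; P3→Z gives 7>3]
(A,S,Y): not NE [P1→B gives 4>3; P2→Q gives 9>8; P3→Z gives 7>1]
(A,S,Z): not NE [P2→R gives 8>1]
(A,S,W): not NE [P1→B gives 8>1; P2→Q gives 6>1; P3→Z gives 7>4]
(B,P,X): not NE [P2→Q gives 12>1]
(B,P,Y): not NE [P1→A gives 9>7]
(B,P,Z): not NE [P2→S gives 8>7; P3→Y gives 5>3]
(B,P,W): not NE [P1→A gives 8>2; P2→R gives 4>2; P3→Y gives 5>4]
(B,Q,X): not NE [P1→A gives 5>3; P3→Z gives 9>2]
(B,Q,Y): not NE [P3→Z gives 9>4]
(B,Q,Z): not NE [P2→S gives 8>0]
(B,Q,W): not NE [P2→R gives 4>3; P3→Z gives 9>2]
(B,R,X): not NE [P1→A gives 5>0; P2→Q gives 12>6]
(B,R,Y): not NE [P1→A gives 8>6; P2→Q gives 4>2; P3→X gives 9>7]
(B,R,Z): not NE [P1→A gives 7>4; P3→X gives 9>5]
(B,R,W): not NE [P3→X gives 9>4]
(B,S,X): not NE [P2→Q gives 12>9]
(B,S,Y): not NE [P2→Q gives 4>0; P3→X gives 8>5]
(B,S,Z): not NE [P3→X gives 8>6]
(B,S,W): not NE [P2→R gives 4>2; P3→X gives 8>0]

NE set: (A,R,Z)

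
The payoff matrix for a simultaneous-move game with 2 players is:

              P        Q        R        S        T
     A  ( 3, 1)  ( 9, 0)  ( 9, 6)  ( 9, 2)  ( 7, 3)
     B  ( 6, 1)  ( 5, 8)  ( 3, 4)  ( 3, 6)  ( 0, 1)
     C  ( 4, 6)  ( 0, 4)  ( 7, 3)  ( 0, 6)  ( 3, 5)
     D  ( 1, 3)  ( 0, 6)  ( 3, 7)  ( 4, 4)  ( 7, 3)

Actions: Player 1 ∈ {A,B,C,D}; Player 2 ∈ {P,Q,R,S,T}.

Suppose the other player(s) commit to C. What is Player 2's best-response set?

argmax u_2 = {P,S}

u_2(P vs C) = 6
u_2(Q vs C) = 4
u_2(R vs C) = 3
u_2(S vs C) = 6
u_2(T vs C) = 5
max payoff 6 at {P,S}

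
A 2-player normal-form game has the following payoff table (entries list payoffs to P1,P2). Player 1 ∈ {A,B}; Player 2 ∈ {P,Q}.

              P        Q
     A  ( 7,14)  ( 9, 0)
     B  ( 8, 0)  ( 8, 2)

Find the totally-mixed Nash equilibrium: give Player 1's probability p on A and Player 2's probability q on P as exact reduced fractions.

P1 mixes 1/8 on A; P2 mixes 1/2 on P

P1 indiff ⇒ q·7+(1-q)·9 = q·8+(1-q)·8 ⇒ q(-1) = (1-q)(-1) ⇒ q = 1/2
P2 indiff ⇒ p·14+(1-p)·0 = p·0+(1-p)·2 ⇒ p(14) = (1-p)(2) ⇒ p = 1/8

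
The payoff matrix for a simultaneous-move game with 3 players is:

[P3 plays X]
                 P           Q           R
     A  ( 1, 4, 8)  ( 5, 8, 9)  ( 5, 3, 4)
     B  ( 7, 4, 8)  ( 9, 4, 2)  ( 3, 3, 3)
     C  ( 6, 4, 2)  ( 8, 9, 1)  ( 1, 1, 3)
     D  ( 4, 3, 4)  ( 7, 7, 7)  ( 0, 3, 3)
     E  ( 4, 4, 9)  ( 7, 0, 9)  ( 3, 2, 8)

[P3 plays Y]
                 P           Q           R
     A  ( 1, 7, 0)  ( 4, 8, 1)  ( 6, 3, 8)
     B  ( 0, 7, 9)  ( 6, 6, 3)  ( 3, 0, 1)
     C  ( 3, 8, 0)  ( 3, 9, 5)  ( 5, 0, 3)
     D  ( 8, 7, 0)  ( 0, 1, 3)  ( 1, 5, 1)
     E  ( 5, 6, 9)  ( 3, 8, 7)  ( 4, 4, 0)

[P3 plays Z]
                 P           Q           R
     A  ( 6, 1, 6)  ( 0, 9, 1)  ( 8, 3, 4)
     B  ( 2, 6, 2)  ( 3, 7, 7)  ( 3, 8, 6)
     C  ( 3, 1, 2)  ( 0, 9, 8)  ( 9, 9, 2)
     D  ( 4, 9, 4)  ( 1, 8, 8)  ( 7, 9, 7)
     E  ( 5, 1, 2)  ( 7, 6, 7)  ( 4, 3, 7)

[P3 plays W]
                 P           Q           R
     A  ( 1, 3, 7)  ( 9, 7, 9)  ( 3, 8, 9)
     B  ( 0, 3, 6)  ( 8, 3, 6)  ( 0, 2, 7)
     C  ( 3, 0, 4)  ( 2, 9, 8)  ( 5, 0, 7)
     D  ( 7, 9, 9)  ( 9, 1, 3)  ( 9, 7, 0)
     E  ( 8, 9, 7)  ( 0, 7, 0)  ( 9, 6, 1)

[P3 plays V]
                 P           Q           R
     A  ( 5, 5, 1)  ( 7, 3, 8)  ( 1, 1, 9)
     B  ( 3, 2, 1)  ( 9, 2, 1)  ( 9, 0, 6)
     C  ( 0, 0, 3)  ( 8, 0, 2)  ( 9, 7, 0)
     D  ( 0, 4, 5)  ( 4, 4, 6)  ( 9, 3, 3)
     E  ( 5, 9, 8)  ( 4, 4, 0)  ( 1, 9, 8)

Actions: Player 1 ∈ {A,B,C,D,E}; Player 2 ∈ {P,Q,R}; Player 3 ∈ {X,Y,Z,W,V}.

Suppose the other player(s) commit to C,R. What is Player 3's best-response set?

BR_3 = {W}

u_3(X vs C,R) = 3
u_3(Y vs C,R) = 3
u_3(Z vs C,R) = 2
u_3(W vs C,R) = 7
u_3(V vs C,R) = 0
max payoff 7 at {W}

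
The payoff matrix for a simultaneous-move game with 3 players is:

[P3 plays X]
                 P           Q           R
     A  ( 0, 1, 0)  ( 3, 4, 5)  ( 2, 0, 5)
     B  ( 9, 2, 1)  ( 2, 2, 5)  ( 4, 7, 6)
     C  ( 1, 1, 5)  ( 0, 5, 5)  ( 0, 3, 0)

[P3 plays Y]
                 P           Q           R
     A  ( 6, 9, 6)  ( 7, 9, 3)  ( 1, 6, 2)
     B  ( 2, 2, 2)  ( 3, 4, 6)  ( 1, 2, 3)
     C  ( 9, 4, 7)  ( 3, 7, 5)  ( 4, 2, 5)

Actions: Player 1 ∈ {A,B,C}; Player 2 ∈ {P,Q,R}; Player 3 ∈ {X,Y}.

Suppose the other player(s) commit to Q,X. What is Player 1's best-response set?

P1 best: {A}

u_1(A vs Q,X) = 3
u_1(B vs Q,X) = 2
u_1(C vs Q,X) = 0
max payoff 3 at {A}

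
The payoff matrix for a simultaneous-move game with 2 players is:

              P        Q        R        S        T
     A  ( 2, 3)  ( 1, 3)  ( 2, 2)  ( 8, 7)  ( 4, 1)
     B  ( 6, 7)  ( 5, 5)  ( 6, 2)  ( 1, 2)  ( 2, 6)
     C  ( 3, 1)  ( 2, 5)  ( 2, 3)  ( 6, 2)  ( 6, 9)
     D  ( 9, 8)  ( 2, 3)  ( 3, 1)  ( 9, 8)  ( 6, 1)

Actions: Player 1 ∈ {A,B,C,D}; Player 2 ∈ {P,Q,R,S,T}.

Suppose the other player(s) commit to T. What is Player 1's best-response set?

P1 best: {C,D}

u_1(A vs T) = 4
u_1(B vs T) = 2
u_1(C vs T) = 6
u_1(D vs T) = 6
max payoff 6 at {C,D}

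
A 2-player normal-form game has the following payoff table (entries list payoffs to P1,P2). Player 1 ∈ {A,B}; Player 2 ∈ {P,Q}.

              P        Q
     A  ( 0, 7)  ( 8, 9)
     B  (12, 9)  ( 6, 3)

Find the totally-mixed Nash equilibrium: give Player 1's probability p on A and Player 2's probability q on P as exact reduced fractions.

(p,q) = (3/4, 1/7)

P1 indiff ⇒ q·0+(1-q)·8 = q·12+(1-q)·6 ⇒ q(-12) = (1-q)(-2) ⇒ q = 1/7
P2 indiff ⇒ p·7+(1-p)·9 = p·9+(1-p)·3 ⇒ p(-2) = (1-p)(-6) ⇒ p = 3/4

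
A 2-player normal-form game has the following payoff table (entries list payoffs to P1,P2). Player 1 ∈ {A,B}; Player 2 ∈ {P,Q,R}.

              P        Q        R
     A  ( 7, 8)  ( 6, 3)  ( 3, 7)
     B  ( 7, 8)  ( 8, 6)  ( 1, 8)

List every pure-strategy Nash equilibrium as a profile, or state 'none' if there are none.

NE set: (A,P), (B,P)

(A,P): NE
(A,Q): not NE [P1→B gives 8>6; P2→P gives 8>3]
(A,R): not NE [P2→P gives 8>7]
(B,P): NE
(B,Q): not NE [P2→R gives 8>6]
(B,R): not NE [P1→A gives 3>1]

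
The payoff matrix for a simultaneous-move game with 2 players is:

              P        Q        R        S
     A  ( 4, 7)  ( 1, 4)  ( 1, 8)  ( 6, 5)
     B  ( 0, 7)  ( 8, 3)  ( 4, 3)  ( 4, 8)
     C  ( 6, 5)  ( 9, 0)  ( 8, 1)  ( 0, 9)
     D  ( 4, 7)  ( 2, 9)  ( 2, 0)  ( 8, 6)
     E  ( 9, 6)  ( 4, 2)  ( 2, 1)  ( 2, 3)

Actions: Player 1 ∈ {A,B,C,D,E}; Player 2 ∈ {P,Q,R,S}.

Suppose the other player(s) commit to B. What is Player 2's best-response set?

BR_2 = {S}

u_2(P vs B) = 7
u_2(Q vs B) = 3
u_2(R vs B) = 3
u_2(S vs B) = 8
max payoff 8 at {S}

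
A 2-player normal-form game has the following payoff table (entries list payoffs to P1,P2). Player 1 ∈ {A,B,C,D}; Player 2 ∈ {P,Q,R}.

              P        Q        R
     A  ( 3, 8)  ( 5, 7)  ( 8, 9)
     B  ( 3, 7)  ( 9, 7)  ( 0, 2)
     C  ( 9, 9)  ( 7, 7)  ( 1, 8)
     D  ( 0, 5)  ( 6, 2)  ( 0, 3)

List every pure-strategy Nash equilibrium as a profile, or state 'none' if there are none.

(A,P): not NE [P1→C gives 9>3; P2→R gives 9>8]
(A,Q): not NE [P1→B gives 9>5; P2→R gives 9>7]
(A,R): NE
(B,P): not NE [P1→C gives 9>3]
(B,Q): NE
(B,R): not NE [P1→A gives 8>0; P2→Q gives 7>2]
(C,P): NE
(C,Q): not NE [P1→B gives 9>7; P2→P gives 9>7]
(C,R): not NE [P1→A gives 8>1; P2→P gives 9>8]
(D,P): not NE [P1→C gives 9>0]
(D,Q): not NE [P1→B gives 9>6; P2→P gives 5>2]
(D,R): not NE [P1→A gives 8>0; P2→P gives 5>3]

PSNE = {(A,R), (B,Q), (C,P)}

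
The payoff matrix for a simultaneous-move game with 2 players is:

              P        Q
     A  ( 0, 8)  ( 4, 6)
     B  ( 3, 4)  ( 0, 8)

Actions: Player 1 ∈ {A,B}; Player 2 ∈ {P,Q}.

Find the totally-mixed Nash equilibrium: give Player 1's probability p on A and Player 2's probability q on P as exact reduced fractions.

p=2/3, q=4/7

P1 indiff ⇒ q·0+(1-q)·4 = q·3+(1-q)·0 ⇒ q(-3) = (1-q)(-4) ⇒ q = 4/7
P2 indiff ⇒ p·8+(1-p)·4 = p·6+(1-p)·8 ⇒ p(2) = (1-p)(4) ⇒ p = 2/3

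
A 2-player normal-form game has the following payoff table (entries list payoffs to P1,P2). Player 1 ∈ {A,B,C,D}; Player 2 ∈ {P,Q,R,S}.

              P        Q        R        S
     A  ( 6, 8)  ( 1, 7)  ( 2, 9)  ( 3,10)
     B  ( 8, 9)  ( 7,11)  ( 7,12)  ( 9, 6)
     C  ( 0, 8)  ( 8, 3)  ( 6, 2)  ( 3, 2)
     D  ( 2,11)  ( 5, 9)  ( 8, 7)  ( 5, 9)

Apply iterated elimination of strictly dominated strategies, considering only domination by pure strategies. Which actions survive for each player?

P1 drop A (B beats it: P:8>6 Q:7>1 R:7>2 S:9>3)
P2 drop S (P beats it: B:9>6 C:8>2 D:11>9)
P1→{B,C,D} P2→{P,Q,R}

IESDS → P1:{B,C,D} P2:{P,Q,R}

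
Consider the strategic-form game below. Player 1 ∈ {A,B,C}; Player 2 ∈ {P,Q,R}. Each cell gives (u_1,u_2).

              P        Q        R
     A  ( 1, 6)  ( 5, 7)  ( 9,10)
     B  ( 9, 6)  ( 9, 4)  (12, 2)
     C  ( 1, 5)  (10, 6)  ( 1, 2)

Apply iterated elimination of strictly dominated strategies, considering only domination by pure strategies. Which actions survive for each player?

IESDS → P1:{B,C} P2:{P,Q}

P1 drop A (B beats it: P:9>1 Q:9>5 R:12>9)
P2 drop R (P beats it: B:6>2 C:5>2)
P1→{B,C} P2→{P,Q}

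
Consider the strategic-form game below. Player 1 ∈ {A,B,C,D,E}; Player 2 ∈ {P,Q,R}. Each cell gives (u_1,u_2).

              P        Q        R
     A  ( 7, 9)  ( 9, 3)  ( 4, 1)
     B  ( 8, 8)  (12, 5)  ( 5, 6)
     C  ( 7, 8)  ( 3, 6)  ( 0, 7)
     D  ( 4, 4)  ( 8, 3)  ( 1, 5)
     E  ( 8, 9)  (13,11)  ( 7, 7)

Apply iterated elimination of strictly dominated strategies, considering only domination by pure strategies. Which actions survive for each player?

P1 drop A (B beats it: P:8>7 Q:12>9 R:5>4)
P1 drop C (B beats it: P:8>7 Q:12>3 R:5>0)
P1 drop D (B beats it: P:8>4 Q:12>8 R:5>1)
P2 drop R (P beats it: B:8>6 E:9>7)
P1→{B,E} P2→{P,Q}

Remaining: P1:{B,E} P2:{P,Q}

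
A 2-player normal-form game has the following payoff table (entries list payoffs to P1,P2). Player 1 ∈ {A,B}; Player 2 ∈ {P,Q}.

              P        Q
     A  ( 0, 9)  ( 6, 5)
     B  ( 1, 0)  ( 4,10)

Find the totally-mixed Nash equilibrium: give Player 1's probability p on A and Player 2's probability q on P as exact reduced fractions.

p=5/7, q=2/3

P1 indiff ⇒ q·0+(1-q)·6 = q·1+(1-q)·4 ⇒ q(-1) = (1-q)(-2) ⇒ q = 2/3
P2 indiff ⇒ p·9+(1-p)·0 = p·5+(1-p)·10 ⇒ p(4) = (1-p)(10) ⇒ p = 5/7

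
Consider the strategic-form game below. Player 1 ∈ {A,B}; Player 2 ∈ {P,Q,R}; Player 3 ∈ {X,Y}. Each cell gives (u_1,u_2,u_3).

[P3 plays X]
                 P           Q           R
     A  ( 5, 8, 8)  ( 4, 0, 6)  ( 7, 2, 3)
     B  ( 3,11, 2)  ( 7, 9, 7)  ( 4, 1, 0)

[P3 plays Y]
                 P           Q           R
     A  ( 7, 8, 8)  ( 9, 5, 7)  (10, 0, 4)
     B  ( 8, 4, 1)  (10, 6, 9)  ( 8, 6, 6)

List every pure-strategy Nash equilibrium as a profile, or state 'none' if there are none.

Nash profiles: (A,P,X), (B,Q,Y)

(A,P,X): NE
(A,P,Y): not NE [P1→B gives 8>7]
(A,Q,X): not NE [P1→B gives 7>4; P2→P gives 8>0; P3→Y gives 7>6]
(A,Q,Y): not NE [P1→B gives 10>9; P2→P gives 8>5]
(A,R,X): not NE [P2→P gives 8>2; P3→Y gives 4>3]
(A,R,Y): not NE [P2→P gives 8>0]
(B,P,X): not NE [P1→A gives 5>3]
(B,P,Y): not NE [P2→R gives 6>4; P3→X gives 2>1]
(B,Q,X): not NE [P2→P gives 11>9; P3→Y gives 9>7]
(B,Q,Y): NE
(B,R,X): not NE [P1→A gives 7>4; P2→P gives 11>1; P3→Y gives 6>0]
(B,R,Y): not NE [P1→A gives 10>8]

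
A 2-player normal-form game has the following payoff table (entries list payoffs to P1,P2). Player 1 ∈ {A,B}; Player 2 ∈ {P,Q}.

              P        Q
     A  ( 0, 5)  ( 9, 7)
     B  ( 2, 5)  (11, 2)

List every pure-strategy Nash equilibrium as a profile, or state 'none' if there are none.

Nash profiles: (B,P)

(A,P): not NE [P1→B gives 2>0; P2→Q gives 7>5]
(A,Q): not NE [P1→B gives 11>9]
(B,P): NE
(B,Q): not NE [P2→P gives 5>2]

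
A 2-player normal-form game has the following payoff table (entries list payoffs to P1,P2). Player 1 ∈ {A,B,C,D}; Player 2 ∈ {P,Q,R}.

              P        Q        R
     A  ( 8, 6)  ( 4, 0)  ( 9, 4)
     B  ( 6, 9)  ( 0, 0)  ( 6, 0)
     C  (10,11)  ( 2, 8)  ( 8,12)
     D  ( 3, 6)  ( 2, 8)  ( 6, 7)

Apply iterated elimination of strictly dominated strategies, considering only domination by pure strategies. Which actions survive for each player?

Remaining: P1:{A,C} P2:{P,R}

P1 drop B (A beats it: P:8>6 Q:4>0 R:9>6)
P1 drop D (A beats it: P:8>3 Q:4>2 R:9>6)
P2 drop Q (P beats it: A:6>0 C:11>8)
P1→{A,C} P2→{P,R}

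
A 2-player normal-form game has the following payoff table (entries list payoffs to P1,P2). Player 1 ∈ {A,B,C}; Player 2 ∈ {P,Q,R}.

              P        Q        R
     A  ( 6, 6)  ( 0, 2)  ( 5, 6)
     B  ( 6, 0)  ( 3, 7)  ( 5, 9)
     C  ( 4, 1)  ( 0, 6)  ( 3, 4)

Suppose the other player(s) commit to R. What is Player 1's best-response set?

P1 best: {A,B}

u_1(A vs R) = 5
u_1(B vs R) = 5
u_1(C vs R) = 3
max payoff 5 at {A,B}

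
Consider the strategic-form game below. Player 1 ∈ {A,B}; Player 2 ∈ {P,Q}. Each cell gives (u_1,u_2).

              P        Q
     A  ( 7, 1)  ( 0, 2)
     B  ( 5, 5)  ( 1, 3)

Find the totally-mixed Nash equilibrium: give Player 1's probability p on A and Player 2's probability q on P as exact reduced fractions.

P1 indiff ⇒ q·7+(1-q)·0 = q·5+(1-q)·1 ⇒ q(2) = (1-q)(1) ⇒ q = 1/3
P2 indiff ⇒ p·1+(1-p)·5 = p·2+(1-p)·3 ⇒ p(-1) = (1-p)(-2) ⇒ p = 2/3

p=2/3, q=1/3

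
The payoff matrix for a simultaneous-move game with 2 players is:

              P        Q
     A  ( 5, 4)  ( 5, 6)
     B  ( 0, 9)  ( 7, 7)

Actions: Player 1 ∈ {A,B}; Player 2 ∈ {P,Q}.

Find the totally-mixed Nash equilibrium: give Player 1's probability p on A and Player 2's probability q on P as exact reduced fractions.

P1 indiff ⇒ q·5+(1-q)·5 = q·0+(1-q)·7 ⇒ q(5) = (1-q)(2) ⇒ q = 2/7
P2 indiff ⇒ p·4+(1-p)·9 = p·6+(1-p)·7 ⇒ p(-2) = (1-p)(-2) ⇒ p = 1/2

p=1/2, q=2/7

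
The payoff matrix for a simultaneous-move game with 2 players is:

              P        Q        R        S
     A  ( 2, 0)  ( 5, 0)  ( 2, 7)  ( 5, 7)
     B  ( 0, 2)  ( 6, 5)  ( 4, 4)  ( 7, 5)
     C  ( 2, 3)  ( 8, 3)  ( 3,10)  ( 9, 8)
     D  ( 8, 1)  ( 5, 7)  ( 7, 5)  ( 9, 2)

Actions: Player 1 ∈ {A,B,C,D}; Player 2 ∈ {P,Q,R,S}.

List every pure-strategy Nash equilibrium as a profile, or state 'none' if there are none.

No pure NE.

(A,P): not NE [P1→D gives 8>2; P2→S gives 7>0]
(A,Q): not NE [P1→C gives 8>5; P2→S gives 7>0]
(A,R): not NE [P1→D gives 7>2]
(A,S): not NE [P1→D gives 9>5]
(B,P): not NE [P1→D gives 8>0; P2→S gives 5>2]
(B,Q): not NE [P1→C gives 8>6]
(B,R): not NE [P1→D gives 7>4; P2→S gives 5>4]
(B,S): not NE [P1→D gives 9>7]
(C,P): not NE [P1→D gives 8>2; P2→R gives 10>3]
(C,Q): not NE [P2→R gives 10>3]
(C,R): not NE [P1→D gives 7>3]
(C,S): not NE [P2→R gives 10>8]
(D,P): not NE [P2→Q gives 7>1]
(D,Q): not NE [P1→C gives 8>5]
(D,R): not NE [P2→Q gives 7>5]
(D,S): not NE [P2→Q gives 7>2]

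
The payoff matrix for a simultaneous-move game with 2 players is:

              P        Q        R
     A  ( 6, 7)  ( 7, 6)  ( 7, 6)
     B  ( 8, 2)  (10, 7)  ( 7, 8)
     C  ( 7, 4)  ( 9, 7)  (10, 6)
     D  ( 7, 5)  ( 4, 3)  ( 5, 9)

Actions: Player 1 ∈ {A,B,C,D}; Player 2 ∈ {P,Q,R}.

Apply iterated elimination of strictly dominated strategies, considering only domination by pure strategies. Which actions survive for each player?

Survivors P1:{B,C} P2:{Q,R}

P1 drop A (C beats it: P:7>6 Q:9>7 R:10>7)
P1 drop D (B beats it: P:8>7 Q:10>4 R:7>5)
P2 drop P (Q beats it: B:7>2 C:7>4)
P1→{B,C} P2→{Q,R}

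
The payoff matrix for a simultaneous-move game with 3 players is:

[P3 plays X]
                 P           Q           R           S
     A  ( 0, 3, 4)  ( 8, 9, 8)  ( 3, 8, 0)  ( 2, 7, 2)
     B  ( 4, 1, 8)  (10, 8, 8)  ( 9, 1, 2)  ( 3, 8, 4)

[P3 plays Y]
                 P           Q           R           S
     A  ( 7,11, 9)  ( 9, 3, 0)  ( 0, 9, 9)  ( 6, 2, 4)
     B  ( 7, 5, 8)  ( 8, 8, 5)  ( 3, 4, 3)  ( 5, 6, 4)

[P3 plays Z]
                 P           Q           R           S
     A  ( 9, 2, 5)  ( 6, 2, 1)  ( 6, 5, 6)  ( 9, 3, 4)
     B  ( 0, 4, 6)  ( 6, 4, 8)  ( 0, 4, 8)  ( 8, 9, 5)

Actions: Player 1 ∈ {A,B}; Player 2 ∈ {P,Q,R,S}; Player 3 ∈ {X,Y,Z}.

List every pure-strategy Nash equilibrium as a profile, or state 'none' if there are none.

NE set: (A,P,Y), (B,Q,X)

(A,P,X): not NE [P1→B gives 4>0; P2→Q gives 9>3; P3→Y gives 9>4]
(A,P,Y): NE
(A,P,Z): not NE [P2→R gives 5>2; P3→Y gives 9>5]
(A,Q,X): not NE [P1→B gives 10>8]
(A,Q,Y): not NE [P2→P gives 11>3; P3→X gives 8>0]
(A,Q,Z): not NE [P2→R gives 5>2; P3→X gives 8>1]
(A,R,X): not NE [P1→B gives 9>3; P2→Q gives 9>8; P3→Y gives 9>0]
(A,R,Y): not NE [P1→B gives 3>0; P2→P gives 11>9]
(A,R,Z): not NE [P3→Y gives 9>6]
(A,S,X): not NE [P1→B gives 3>2; P2→Q gives 9>7; P3→Z gives 4>2]
(A,S,Y): not NE [P2→P gives 11>2]
(A,S,Z): not NE [P2→R gives 5>3]
(B,P,X): not NE [P2→S gives 8>1]
(B,P,Y): not NE [P2→Q gives 8>5]
(B,P,Z): not NE [P1→A gives 9>0; P2→S gives 9>4; P3→Y gives 8>6]
(B,Q,X): NE
(B,Q,Y): not NE [P1→A gives 9>8; P3→Z gives 8>5]
(B,Q,Z): not NE [P2→S gives 9>4]
(B,R,X): not NE [P2→S gives 8>1; P3→Z gives 8>2]
(B,R,Y): not NE [P2→Q gives 8>4; P3→Z gives 8>3]
(B,R,Z): not NE [P1→A gives 6>0; P2→S gives 9>4]
(B,S,X): not NE [P3→Z gives 5>4]
(B,S,Y): not NE [P1→A gives 6>5; P2→Q gives 8>6; P3→Z gives 5>4]
(B,S,Z): not NE [P1→A gives 9>8]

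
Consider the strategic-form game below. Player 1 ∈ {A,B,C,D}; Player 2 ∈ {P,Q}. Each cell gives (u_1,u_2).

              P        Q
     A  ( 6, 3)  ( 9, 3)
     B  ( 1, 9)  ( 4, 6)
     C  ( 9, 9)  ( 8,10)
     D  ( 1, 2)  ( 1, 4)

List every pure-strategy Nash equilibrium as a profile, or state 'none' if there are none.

(A,P): not NE [P1→C gives 9>6]
(A,Q): NE
(B,P): not NE [P1→C gives 9>1]
(B,Q): not NE [P1→A gives 9>4; P2→P gives 9>6]
(C,P): not NE [P2→Q gives 10>9]
(C,Q): not NE [P1→A gives 9>8]
(D,P): not NE [P1→C gives 9>1; P2→Q gives 4>2]
(D,Q): not NE [P1→A gives 9>1]

PSNE = {(A,Q)}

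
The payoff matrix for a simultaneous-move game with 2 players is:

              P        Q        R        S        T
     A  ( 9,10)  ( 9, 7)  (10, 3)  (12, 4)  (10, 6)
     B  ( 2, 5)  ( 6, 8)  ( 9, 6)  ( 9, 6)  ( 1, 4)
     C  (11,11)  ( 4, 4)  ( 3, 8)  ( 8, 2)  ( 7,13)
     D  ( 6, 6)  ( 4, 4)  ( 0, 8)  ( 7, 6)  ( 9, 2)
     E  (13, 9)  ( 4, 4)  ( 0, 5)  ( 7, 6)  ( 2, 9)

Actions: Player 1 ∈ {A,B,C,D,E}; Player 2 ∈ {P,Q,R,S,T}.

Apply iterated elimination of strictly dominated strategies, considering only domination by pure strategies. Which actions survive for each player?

Remaining: P1:{A,C,E} P2:{P,T}

P1 drop B (A beats it: P:9>2 Q:9>6 R:10>9 S:12>9 T:10>1)
P1 drop D (A beats it: P:9>6 Q:9>4 R:10>0 S:12>7 T:10>9)
P2 drop Q (P beats it: A:10>7 C:11>4 E:9>4)
P2 drop R (P beats it: A:10>3 C:11>8 E:9>5)
P2 drop S (P beats it: A:10>4 C:11>2 E:9>6)
P1→{A,C,E} P2→{P,T}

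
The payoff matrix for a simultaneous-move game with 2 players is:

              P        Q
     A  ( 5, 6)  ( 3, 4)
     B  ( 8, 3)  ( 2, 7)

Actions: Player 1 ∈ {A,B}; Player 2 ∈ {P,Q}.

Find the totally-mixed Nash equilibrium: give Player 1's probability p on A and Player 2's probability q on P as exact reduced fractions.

P1 indiff ⇒ q·5+(1-q)·3 = q·8+(1-q)·2 ⇒ q(-3) = (1-q)(-1) ⇒ q = 1/4
P2 indiff ⇒ p·6+(1-p)·3 = p·4+(1-p)·7 ⇒ p(2) = (1-p)(4) ⇒ p = 2/3

(p,q) = (2/3, 1/4)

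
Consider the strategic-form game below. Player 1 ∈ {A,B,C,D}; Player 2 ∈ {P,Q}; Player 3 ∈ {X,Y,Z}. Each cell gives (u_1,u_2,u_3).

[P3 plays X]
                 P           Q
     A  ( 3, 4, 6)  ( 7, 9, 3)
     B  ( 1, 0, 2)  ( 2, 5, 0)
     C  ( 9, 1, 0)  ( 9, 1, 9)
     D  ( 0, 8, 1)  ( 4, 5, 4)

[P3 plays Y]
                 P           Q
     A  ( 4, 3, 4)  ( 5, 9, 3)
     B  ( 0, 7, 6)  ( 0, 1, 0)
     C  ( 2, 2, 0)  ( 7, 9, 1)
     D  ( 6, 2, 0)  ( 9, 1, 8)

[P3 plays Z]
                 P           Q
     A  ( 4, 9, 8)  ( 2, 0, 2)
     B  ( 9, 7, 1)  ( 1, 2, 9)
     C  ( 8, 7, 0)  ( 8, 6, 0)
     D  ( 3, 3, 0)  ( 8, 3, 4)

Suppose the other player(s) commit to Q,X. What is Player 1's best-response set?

u_1(A vs Q,X) = 7
u_1(B vs Q,X) = 2
u_1(C vs Q,X) = 9
u_1(D vs Q,X) = 4
max payoff 9 at {C}

P1 best: {C}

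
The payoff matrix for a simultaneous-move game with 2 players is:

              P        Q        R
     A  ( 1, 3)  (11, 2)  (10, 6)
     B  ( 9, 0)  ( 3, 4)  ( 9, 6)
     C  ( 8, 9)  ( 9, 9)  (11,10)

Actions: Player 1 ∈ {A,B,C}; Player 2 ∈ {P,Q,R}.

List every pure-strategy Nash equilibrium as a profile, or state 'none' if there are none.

Nash profiles: (C,R)

(A,P): not NE [P1→B gives 9>1; P2→R gives 6>3]
(A,Q): not NE [P2→R gives 6>2]
(A,R): not NE [P1→C gives 11>10]
(B,P): not NE [P2→R gives 6>0]
(B,Q): not NE [P1→A gives 11>3; P2→R gives 6>4]
(B,R): not NE [P1→C gives 11>9]
(C,P): not NE [P1→B gives 9>8; P2→R gives 10>9]
(C,Q): not NE [P1→A gives 11>9; P2→R gives 10>9]
(C,R): NE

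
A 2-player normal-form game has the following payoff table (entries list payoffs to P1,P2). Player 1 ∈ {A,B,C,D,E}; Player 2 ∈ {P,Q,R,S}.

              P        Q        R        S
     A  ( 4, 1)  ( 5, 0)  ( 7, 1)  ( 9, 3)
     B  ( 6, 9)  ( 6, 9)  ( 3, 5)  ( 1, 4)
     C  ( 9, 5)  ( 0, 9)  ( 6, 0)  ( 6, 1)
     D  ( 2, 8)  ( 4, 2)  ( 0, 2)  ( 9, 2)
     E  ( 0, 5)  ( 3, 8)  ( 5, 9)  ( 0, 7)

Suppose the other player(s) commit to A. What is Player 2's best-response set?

u_2(P vs A) = 1
u_2(Q vs A) = 0
u_2(R vs A) = 1
u_2(S vs A) = 3
max payoff 3 at {S}

P2 best: {S}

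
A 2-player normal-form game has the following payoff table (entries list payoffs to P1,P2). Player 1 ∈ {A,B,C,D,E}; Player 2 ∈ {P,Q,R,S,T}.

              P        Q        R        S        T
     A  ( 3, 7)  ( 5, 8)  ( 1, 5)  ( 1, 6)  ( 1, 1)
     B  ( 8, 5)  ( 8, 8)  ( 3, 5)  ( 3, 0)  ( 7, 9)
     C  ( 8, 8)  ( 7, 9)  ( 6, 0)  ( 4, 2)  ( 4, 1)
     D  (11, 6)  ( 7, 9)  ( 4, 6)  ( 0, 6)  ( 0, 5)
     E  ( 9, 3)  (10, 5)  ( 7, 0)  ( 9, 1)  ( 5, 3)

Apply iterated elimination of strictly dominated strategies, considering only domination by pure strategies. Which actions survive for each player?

IESDS → P1:{B,E} P2:{Q,T}

P1 drop A (B beats it: P:8>3 Q:8>5 R:3>1 S:3>1 T:7>1)
P1 drop C (E beats it: P:9>8 Q:10>7 R:7>6 S:9>4 T:5>4)
P2 drop P (Q beats it: B:8>5 D:9>6 E:5>3)
P1 drop D (E beats it: Q:10>7 R:7>4 S:9>0 T:5>0)
P2 drop R (Q beats it: B:8>5 E:5>0)
P2 drop S (Q beats it: B:8>0 E:5>1)
P1→{B,E} P2→{Q,T}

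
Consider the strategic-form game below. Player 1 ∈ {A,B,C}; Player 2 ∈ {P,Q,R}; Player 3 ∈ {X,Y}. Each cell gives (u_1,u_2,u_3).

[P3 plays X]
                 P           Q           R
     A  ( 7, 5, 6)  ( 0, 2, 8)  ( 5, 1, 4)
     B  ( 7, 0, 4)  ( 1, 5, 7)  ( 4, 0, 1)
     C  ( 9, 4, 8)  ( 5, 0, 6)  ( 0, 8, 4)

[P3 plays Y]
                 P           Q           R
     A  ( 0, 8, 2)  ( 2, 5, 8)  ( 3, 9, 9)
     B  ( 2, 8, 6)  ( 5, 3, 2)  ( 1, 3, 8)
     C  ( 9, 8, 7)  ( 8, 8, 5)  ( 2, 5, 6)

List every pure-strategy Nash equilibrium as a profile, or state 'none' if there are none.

Nash profiles: (A,R,Y)

(A,P,X): not NE [P1→C gives 9>7]
(A,P,Y): not NE [P1→C gives 9>0; P2→R gives 9>8; P3→X gives 6>2]
(A,Q,X): not NE [P1→C gives 5>0; P2→P gives 5>2]
(A,Q,Y): not NE [P1→C gives 8>2; P2→R gives 9>5]
(A,R,X): not NE [P2→P gives 5>1; P3→Y gives 9>4]
(A,R,Y): NE
(B,P,X): not NE [P1→C gives 9>7; P2→Q gives 5>0; P3→Y gives 6>4]
(B,P,Y): not NE [P1→C gives 9>2]
(B,Q,X): not NE [P1→C gives 5>1]
(B,Q,Y): not NE [P1→C gives 8>5; P2→P gives 8>3; P3→X gives 7>2]
(B,R,X): not NE [P1→A gives 5>4; P2→Q gives 5>0; P3→Y gives 8>1]
(B,R,Y): not NE [P1→A gives 3>1; P2→P gives 8>3]
(C,P,X): not NE [P2→R gives 8>4]
(C,P,Y): not NE [P3→X gives 8>7]
(C,Q,X): not NE [P2→R gives 8>0]
(C,Q,Y): not NE [P3→X gives 6>5]
(C,R,X): not NE [P1→A gives 5>0; P3→Y gives 6>4]
(C,R,Y): not NE [P1→A gives 3>2; P2→Q gives 8>5]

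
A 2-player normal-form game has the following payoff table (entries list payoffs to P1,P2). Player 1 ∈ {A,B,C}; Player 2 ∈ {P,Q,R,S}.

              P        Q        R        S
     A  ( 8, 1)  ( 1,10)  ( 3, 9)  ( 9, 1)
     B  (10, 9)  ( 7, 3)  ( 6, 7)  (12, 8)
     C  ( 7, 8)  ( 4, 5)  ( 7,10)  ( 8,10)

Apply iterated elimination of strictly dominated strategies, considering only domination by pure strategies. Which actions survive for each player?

IESDS → P1:{B,C} P2:{P,R,S}

P1 drop A (B beats it: P:10>8 Q:7>1 R:6>3 S:12>9)
P2 drop Q (P beats it: B:9>3 C:8>5)
P1→{B,C} P2→{P,R,S}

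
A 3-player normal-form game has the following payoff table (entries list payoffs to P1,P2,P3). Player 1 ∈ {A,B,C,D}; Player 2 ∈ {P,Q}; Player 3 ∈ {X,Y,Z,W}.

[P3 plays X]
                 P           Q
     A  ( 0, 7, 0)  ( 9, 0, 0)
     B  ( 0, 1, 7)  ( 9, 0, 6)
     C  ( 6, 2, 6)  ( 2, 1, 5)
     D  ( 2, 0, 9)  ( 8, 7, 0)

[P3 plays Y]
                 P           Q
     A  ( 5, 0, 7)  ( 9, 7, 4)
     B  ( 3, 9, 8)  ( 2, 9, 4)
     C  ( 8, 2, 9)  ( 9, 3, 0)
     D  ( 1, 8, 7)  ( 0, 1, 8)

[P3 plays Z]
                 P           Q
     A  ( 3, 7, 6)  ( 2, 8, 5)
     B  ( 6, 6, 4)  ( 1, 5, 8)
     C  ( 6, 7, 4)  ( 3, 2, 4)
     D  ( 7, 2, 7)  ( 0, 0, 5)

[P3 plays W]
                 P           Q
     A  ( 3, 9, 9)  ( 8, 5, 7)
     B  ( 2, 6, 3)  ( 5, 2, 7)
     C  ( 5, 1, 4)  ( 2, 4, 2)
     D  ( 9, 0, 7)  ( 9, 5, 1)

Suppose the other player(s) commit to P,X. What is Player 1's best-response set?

argmax u_1 = {C}

u_1(A vs P,X) = 0
u_1(B vs P,X) = 0
u_1(C vs P,X) = 6
u_1(D vs P,X) = 2
max payoff 6 at {C}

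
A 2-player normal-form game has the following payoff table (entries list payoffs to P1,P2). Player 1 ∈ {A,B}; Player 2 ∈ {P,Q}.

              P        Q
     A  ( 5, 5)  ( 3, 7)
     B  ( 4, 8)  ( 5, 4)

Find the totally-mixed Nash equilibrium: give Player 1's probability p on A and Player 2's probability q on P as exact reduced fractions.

P1 indiff ⇒ q·5+(1-q)·3 = q·4+(1-q)·5 ⇒ q(1) = (1-q)(2) ⇒ q = 2/3
P2 indiff ⇒ p·5+(1-p)·8 = p·7+(1-p)·4 ⇒ p(-2) = (1-p)(-4) ⇒ p = 2/3

P1 mixes 2/3 on A; P2 mixes 2/3 on P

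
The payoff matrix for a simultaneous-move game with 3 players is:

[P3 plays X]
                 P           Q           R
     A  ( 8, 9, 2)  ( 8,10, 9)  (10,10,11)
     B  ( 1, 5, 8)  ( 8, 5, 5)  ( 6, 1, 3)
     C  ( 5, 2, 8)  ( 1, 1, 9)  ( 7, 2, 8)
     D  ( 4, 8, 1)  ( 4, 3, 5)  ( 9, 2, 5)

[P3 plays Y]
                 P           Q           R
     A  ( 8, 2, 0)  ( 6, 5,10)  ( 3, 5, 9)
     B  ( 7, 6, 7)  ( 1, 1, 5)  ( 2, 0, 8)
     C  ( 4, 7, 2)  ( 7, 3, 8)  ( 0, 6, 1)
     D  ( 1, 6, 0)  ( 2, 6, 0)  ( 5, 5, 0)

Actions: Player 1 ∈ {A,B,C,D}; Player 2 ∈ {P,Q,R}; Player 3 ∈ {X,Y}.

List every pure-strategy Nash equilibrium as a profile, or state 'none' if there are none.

(A,P,X): not NE [P2→R gives 10>9]
(A,P,Y): not NE [P2→R gives 5>2; P3→X gives 2>0]
(A,Q,X): not NE [P3→Y gives 10>9]
(A,Q,Y): not NE [P1→C gives 7>6]
(A,R,X): NE
(A,R,Y): not NE [P1→D gives 5>3; P3→X gives 11>9]
(B,P,X): not NE [P1→A gives 8>1]
(B,P,Y): not NE [P1→A gives 8>7; P3→X gives 8>7]
(B,Q,X): NE
(B,Q,Y): not NE [P1→C gives 7>1; P2→P gives 6>1]
(B,R,X): not NE [P1→A gives 10>6; P2→Q gives 5>1; P3→Y gives 8>3]
(B,R,Y): not NE [P1→D gives 5>2; P2→P gives 6>0]
(C,P,X): not NE [P1→A gives 8>5]
(C,P,Y): not NE [P1→A gives 8>4; P3→X gives 8>2]
(C,Q,X): not NE [P1→B gives 8>1; P2→R gives 2>1]
(C,Q,Y): not NE [P2→P gives 7>3; P3→X gives 9>8]
(C,R,X): not NE [P1→A gives 10>7]
(C,R,Y): not NE [P1→D gives 5>0; P2→P gives 7>6; P3→X gives 8>1]
(D,P,X): not NE [P1→A gives 8>4]
(D,P,Y): not NE [P1→A gives 8>1; P3→X gives 1>0]
(D,Q,X): not NE [P1→B gives 8>4; P2→P gives 8>3]
(D,Q,Y): not NE [P1→C gives 7>2; P3→X gives 5>0]
(D,R,X): not NE [P1→A gives 10>9; P2→P gives 8>2]
(D,R,Y): not NE [P2→Q gives 6>5; P3→X gives 5>0]

NE set: (A,R,X), (B,Q,X)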